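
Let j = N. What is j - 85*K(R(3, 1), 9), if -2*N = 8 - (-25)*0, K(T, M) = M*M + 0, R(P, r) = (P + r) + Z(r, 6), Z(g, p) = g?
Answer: -6889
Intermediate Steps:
R(P, r) = P + 2*r (R(P, r) = (P + r) + r = P + 2*r)
K(T, M) = M² (K(T, M) = M² + 0 = M²)
N = -4 (N = -(8 - (-25)*0)/2 = -(8 - 1*0)/2 = -(8 + 0)/2 = -½*8 = -4)
j = -4
j - 85*K(R(3, 1), 9) = -4 - 85*9² = -4 - 85*81 = -4 - 6885 = -6889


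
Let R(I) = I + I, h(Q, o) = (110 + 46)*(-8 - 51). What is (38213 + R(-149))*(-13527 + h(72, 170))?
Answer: -861845865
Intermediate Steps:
h(Q, o) = -9204 (h(Q, o) = 156*(-59) = -9204)
R(I) = 2*I
(38213 + R(-149))*(-13527 + h(72, 170)) = (38213 + 2*(-149))*(-13527 - 9204) = (38213 - 298)*(-22731) = 37915*(-22731) = -861845865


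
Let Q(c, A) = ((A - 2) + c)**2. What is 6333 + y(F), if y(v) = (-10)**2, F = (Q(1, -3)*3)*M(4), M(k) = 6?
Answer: 6433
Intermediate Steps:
Q(c, A) = (-2 + A + c)**2 (Q(c, A) = ((-2 + A) + c)**2 = (-2 + A + c)**2)
F = 288 (F = ((-2 - 3 + 1)**2*3)*6 = ((-4)**2*3)*6 = (16*3)*6 = 48*6 = 288)
y(v) = 100
6333 + y(F) = 6333 + 100 = 6433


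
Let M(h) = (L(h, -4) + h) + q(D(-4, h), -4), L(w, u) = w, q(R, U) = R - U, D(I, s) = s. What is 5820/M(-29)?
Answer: -5820/83 ≈ -70.120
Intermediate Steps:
M(h) = 4 + 3*h (M(h) = (h + h) + (h - 1*(-4)) = 2*h + (h + 4) = 2*h + (4 + h) = 4 + 3*h)
5820/M(-29) = 5820/(4 + 3*(-29)) = 5820/(4 - 87) = 5820/(-83) = 5820*(-1/83) = -5820/83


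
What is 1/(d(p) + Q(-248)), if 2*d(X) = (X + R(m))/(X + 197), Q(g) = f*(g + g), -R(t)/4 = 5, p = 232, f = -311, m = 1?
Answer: 429/66175930 ≈ 6.4827e-6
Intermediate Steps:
R(t) = -20 (R(t) = -4*5 = -20)
Q(g) = -622*g (Q(g) = -311*(g + g) = -622*g)
d(X) = (-20 + X)/(2*(197 + X)) (d(X) = ((X - 20)/(X + 197))/2 = ((-20 + X)/(197 + X))/2 = (-20 + X)/(2*(197 + X)))
1/(d(p) + Q(-248)) = 1/((-20 + 232)/(2*(197 + 232)) - 622*(-248)) = 1/((1/2)*212/429 + 154256) = 1/((1/2)*(1/429)*212 + 154256) = 1/(106/429 + 154256) = 1/(66175930/429) = 429/66175930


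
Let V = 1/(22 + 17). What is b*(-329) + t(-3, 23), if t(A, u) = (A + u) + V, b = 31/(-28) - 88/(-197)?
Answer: 7293047/30732 ≈ 237.31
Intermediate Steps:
V = 1/39 ≈ 0.025641
b = -3643/5516 (b = 31*(-1/28) - 88*(-1/197) = -31/28 + 88/197 = -3643/5516 ≈ -0.66044)
t(A, u) = 1/39 + A + u (t(A, u) = (A + u) + 1/39 = 1/39 + A + u)
b*(-329) + t(-3, 23) = -3643/5516*(-329) + (1/39 - 3 + 23) = 171221/788 + 781/39 = 7293047/30732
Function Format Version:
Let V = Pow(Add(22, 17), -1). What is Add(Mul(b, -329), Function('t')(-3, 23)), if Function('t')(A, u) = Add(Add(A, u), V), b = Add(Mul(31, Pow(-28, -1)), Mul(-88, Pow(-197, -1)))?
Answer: Rational(7293047, 30732) ≈ 237.31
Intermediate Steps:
V = Rational(1, 39) (V = Pow(39, -1) = Rational(1, 39) ≈ 0.025641)
b = Rational(-3643, 5516) (b = Add(Mul(31, Rational(-1, 28)), Mul(-88, Rational(-1, 197))) = Add(Rational(-31, 28), Rational(88, 197)) = Rational(-3643, 5516) ≈ -0.66044)
Function('t')(A, u) = Add(Rational(1, 39), A, u) (Function('t')(A, u) = Add(Add(A, u), Rational(1, 39)) = Add(Rational(1, 39), A, u))
Add(Mul(b, -329), Function('t')(-3, 23)) = Add(Mul(Rational(-3643, 5516), -329), Add(Rational(1, 39), -3, 23)) = Add(Rational(171221, 788), Rational(781, 39)) = Rational(7293047, 30732)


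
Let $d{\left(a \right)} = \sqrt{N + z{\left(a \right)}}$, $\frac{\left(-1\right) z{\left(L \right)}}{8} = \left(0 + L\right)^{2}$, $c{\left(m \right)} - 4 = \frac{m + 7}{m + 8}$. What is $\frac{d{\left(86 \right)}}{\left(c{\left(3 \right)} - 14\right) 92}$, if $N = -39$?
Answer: $- \frac{11 i \sqrt{59207}}{9200} \approx - 0.29093 i$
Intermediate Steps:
$c{\left(m \right)} = 4 + \frac{7 + m}{8 + m}$ ($c{\left(m \right)} = 4 + \frac{m + 7}{m + 8} = 4 + \frac{7 + m}{8 + m}$)
$z{\left(L \right)} = - 8 L^{2}$ ($z{\left(L \right)} = - 8 \left(0 + L\right)^{2} = - 8 L^{2}$)
$d{\left(a \right)} = \sqrt{-39 - 8 a^{2}}$
$\frac{d{\left(86 \right)}}{\left(c{\left(3 \right)} - 14\right) 92} = \frac{\sqrt{-39 - 8 \cdot 86^{2}}}{\left(\frac{39 + 5 \cdot 3}{8 + 3} - 14\right) 92} = \frac{\sqrt{-39 - 59168}}{\left(\frac{39 + 15}{11} - 14\right) 92} = \frac{\sqrt{-39 - 59168}}{\left(\frac{1}{11} \cdot 54 - 14\right) 92} = \frac{\sqrt{-59207}}{\left(\frac{54}{11} - 14\right) 92} = \frac{i \sqrt{59207}}{\left(- \frac{100}{11}\right) 92} = \frac{i \sqrt{59207}}{- \frac{9200}{11}} = i \sqrt{59207} \left(- \frac{11}{9200}\right) = - \frac{11 i \sqrt{59207}}{9200}$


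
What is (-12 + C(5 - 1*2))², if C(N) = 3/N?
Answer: 121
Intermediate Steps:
(-12 + C(5 - 1*2))² = (-12 + 3/(5 - 1*2))² = (-12 + 3/(5 - 2))² = (-12 + 3/3)² = (-12 + 3*(⅓))² = (-12 + 1)² = (-11)² = 121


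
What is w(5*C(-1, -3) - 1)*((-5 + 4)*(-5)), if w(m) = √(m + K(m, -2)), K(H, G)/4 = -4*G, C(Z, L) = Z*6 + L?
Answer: 5*I*√14 ≈ 18.708*I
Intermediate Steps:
C(Z, L) = L + 6*Z (C(Z, L) = 6*Z + L = L + 6*Z)
K(H, G) = -16*G (K(H, G) = 4*(-4*G) = -16*G)
w(m) = √(32 + m) (w(m) = √(m - 16*(-2)) = √(m + 32) = √(32 + m))
w(5*C(-1, -3) - 1)*((-5 + 4)*(-5)) = √(32 + (5*(-3 + 6*(-1)) - 1))*((-5 + 4)*(-5)) = √(32 + (5*(-3 - 6) - 1))*(-1*(-5)) = √(32 + (5*(-9) - 1))*5 = √(32 + (-45 - 1))*5 = √(32 - 46)*5 = √(-14)*5 = (I*√14)*5 = 5*I*√14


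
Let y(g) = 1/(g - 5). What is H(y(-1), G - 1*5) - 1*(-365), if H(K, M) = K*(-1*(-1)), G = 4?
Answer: 2189/6 ≈ 364.83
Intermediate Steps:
y(g) = 1/(-5 + g)
H(K, M) = K (H(K, M) = K*1 = K)
H(y(-1), G - 1*5) - 1*(-365) = 1/(-5 - 1) - 1*(-365) = 1/(-6) + 365 = -⅙ + 365 = 2189/6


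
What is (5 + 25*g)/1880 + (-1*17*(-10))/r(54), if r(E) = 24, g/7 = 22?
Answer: 10303/1128 ≈ 9.1339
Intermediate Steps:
g = 154 (g = 7*22 = 154)
(5 + 25*g)/1880 + (-1*17*(-10))/r(54) = (5 + 25*154)/1880 + (-1*17*(-10))/24 = (5 + 3850)*(1/1880) - 17*(-10)*(1/24) = 3855*(1/1880) + 170*(1/24) = 771/376 + 85/12 = 10303/1128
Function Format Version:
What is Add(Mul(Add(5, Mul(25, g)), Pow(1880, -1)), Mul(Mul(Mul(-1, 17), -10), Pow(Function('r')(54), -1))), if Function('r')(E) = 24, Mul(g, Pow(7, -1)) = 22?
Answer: Rational(10303, 1128) ≈ 9.1339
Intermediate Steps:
g = 154 (g = Mul(7, 22) = 154)
Add(Mul(Add(5, Mul(25, g)), Pow(1880, -1)), Mul(Mul(Mul(-1, 17), -10), Pow(Function('r')(54), -1))) = Add(Mul(Add(5, Mul(25, 154)), Pow(1880, -1)), Mul(Mul(Mul(-1, 17), -10), Pow(24, -1))) = Add(Mul(Add(5, 3850), Rational(1, 1880)), Mul(Mul(-17, -10), Rational(1, 24))) = Add(Mul(3855, Rational(1, 1880)), Mul(170, Rational(1, 24))) = Add(Rational(771, 376), Rational(85, 12)) = Rational(10303, 1128)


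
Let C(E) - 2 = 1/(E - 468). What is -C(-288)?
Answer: -1511/756 ≈ -1.9987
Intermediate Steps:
C(E) = 2 + 1/(-468 + E) (C(E) = 2 + 1/(E - 468) = 2 + 1/(-468 + E))
-C(-288) = -(-935 + 2*(-288))/(-468 - 288) = -(-935 - 576)/(-756) = -(-1)*(-1511)/756 = -1*1511/756 = -1511/756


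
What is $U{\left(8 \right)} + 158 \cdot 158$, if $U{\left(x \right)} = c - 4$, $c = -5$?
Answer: $24955$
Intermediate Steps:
$U{\left(x \right)} = -9$ ($U{\left(x \right)} = -5 - 4 = -9$)
$U{\left(8 \right)} + 158 \cdot 158 = -9 + 158 \cdot 158 = -9 + 24964 = 24955$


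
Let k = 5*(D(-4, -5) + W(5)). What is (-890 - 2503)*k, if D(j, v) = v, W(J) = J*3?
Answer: -169650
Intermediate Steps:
W(J) = 3*J
k = 50 (k = 5*(-5 + 3*5) = 5*(-5 + 15) = 5*10 = 50)
(-890 - 2503)*k = (-890 - 2503)*50 = -3393*50 = -169650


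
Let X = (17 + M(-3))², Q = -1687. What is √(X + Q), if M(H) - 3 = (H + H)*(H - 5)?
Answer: √2937 ≈ 54.194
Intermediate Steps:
M(H) = 3 + 2*H*(-5 + H) (M(H) = 3 + (H + H)*(H - 5) = 3 + (2*H)*(-5 + H) = 3 + 2*H*(-5 + H))
X = 4624 (X = (17 + (3 - 10*(-3) + 2*(-3)²))² = (17 + (3 + 30 + 2*9))² = (17 + (3 + 30 + 18))² = (17 + 51)² = 68² = 4624)
√(X + Q) = √(4624 - 1687) = √2937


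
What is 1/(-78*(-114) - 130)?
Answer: 1/8762 ≈ 0.00011413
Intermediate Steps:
1/(-78*(-114) - 130) = 1/(8892 - 130) = 1/8762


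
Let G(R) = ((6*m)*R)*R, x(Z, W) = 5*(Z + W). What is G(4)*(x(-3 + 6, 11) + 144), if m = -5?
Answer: -102720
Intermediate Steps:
x(Z, W) = 5*W + 5*Z (x(Z, W) = 5*(W + Z) = 5*W + 5*Z)
G(R) = -30*R² (G(R) = ((6*(-5))*R)*R = (-30*R)*R = -30*R²)
G(4)*(x(-3 + 6, 11) + 144) = (-30*4²)*((5*11 + 5*(-3 + 6)) + 144) = (-30*16)*((55 + 5*3) + 144) = -480*((55 + 15) + 144) = -480*(70 + 144) = -480*214 = -102720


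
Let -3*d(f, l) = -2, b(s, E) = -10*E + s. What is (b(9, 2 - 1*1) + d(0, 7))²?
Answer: ⅑ ≈ 0.11111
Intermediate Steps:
b(s, E) = s - 10*E
d(f, l) = ⅔ (d(f, l) = -⅓*(-2) = ⅔)
(b(9, 2 - 1*1) + d(0, 7))² = ((9 - 10*(2 - 1*1)) + ⅔)² = ((9 - 10*(2 - 1)) + ⅔)² = ((9 - 10*1) + ⅔)² = ((9 - 10) + ⅔)² = (-1 + ⅔)² = (-⅓)² = ⅑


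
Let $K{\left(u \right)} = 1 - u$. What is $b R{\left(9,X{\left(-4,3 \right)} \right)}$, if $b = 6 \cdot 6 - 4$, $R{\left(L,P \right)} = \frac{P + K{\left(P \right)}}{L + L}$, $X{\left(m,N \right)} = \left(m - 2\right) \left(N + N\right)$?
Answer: $\frac{16}{9} \approx 1.7778$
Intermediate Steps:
$X{\left(m,N \right)} = 2 N \left(-2 + m\right)$ ($X{\left(m,N \right)} = \left(-2 + m\right) 2 N = 2 N \left(-2 + m\right)$)
$R{\left(L,P \right)} = \frac{1}{2 L}$ ($R{\left(L,P \right)} = \frac{P - \left(-1 + P\right)}{L + L} = 1 \frac{1}{2 L} = \frac{1}{2 L}$)
$b = 32$ ($b = 36 - 4 = 32$)
$b R{\left(9,X{\left(-4,3 \right)} \right)} = 32 \frac{1}{2 \cdot 9} = 32 \cdot \frac{1}{2} \cdot \frac{1}{9} = 32 \cdot \frac{1}{18} = \frac{16}{9}$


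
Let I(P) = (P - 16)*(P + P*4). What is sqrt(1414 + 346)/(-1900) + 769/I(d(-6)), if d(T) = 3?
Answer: -769/195 - sqrt(110)/475 ≈ -3.9657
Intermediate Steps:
I(P) = 5*P*(-16 + P) (I(P) = (-16 + P)*(P + 4*P) = (-16 + P)*(5*P) = 5*P*(-16 + P))
sqrt(1414 + 346)/(-1900) + 769/I(d(-6)) = sqrt(1414 + 346)/(-1900) + 769/((5*3*(-16 + 3))) = sqrt(1760)*(-1/1900) + 769/((5*3*(-13))) = (4*sqrt(110))*(-1/1900) + 769/(-195) = -sqrt(110)/475 + 769*(-1/195) = -sqrt(110)/475 - 769/195 = -769/195 - sqrt(110)/475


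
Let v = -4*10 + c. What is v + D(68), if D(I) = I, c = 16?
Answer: 44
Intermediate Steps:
v = -24 (v = -4*10 + 16 = -40 + 16 = -24)
v + D(68) = -24 + 68 = 44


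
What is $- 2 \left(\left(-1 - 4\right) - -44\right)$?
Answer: $-78$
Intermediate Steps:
$- 2 \left(\left(-1 - 4\right) - -44\right) = - 2 \left(-5 + 44\right) = \left(-2\right) 39 = -78$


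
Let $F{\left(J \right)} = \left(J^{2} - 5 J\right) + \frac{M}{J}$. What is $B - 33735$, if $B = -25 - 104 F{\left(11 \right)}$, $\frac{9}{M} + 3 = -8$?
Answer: $- \frac{4914568}{121} \approx -40616.0$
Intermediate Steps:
$M = - \frac{9}{11}$ ($M = \frac{9}{-3 - 8} = \frac{9}{-11} = 9 \left(- \frac{1}{11}\right) = - \frac{9}{11} \approx -0.81818$)
$F{\left(J \right)} = J^{2} - 5 J - \frac{9}{11 J}$ ($F{\left(J \right)} = \left(J^{2} - 5 J\right) - \frac{9}{11 J} = J^{2} - 5 J - \frac{9}{11 J}$)
$B = - \frac{832633}{121}$ ($B = -25 - 104 \left(11^{2} - 55 - \frac{9}{11 \cdot 11}\right) = -25 - 104 \left(121 - 55 - \frac{9}{121}\right) = -25 - \frac{829608}{121} = - \frac{832633}{121} \approx -6881.3$)
$B - 33735 = - \frac{832633}{121} - 33735 = - \frac{4914568}{121}$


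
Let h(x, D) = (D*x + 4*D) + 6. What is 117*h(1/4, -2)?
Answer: -585/2 ≈ -292.50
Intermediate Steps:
h(x, D) = 6 + 4*D + D*x (h(x, D) = (4*D + D*x) + 6 = 6 + 4*D + D*x)
117*h(1/4, -2) = 117*(6 + 4*(-2) - 2/4) = 117*(6 - 8 - 2*¼) = 117*(6 - 8 - ½) = 117*(-5/2) = -585/2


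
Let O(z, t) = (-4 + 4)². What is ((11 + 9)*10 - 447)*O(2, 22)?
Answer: 0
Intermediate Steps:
O(z, t) = 0 (O(z, t) = 0² = 0)
((11 + 9)*10 - 447)*O(2, 22) = ((11 + 9)*10 - 447)*0 = (20*10 - 447)*0 = (200 - 447)*0 = -247*0 = 0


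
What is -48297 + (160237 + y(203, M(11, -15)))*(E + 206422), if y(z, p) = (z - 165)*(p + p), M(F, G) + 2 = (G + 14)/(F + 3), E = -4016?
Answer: 226807122063/7 ≈ 3.2401e+10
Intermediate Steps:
M(F, G) = -2 + (14 + G)/(3 + F) (M(F, G) = -2 + (G + 14)/(F + 3) = -2 + (14 + G)/(3 + F))
y(z, p) = 2*p*(-165 + z) (y(z, p) = (-165 + z)*(2*p) = 2*p*(-165 + z))
-48297 + (160237 + y(203, M(11, -15)))*(E + 206422) = -48297 + (160237 + 2*((8 - 15 - 2*11)/(3 + 11))*(-165 + 203))*(-4016 + 206422) = -48297 + (160237 + 2*((8 - 15 - 22)/14)*38)*202406 = -48297 + (160237 + 2*((1/14)*(-29))*38)*202406 = -48297 + (160237 + 2*(-29/14)*38)*202406 = -48297 + (160237 - 1102/7)*202406 = -48297 + (1120557/7)*202406 = -48297 + 226807460142/7 = 226807122063/7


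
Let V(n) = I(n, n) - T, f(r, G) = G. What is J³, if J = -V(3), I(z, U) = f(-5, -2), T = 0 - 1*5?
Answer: -27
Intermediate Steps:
T = -5 (T = 0 - 5 = -5)
I(z, U) = -2
V(n) = 3 (V(n) = -2 - 1*(-5) = -2 + 5 = 3)
J = -3 (J = -1*3 = -3)
J³ = (-3)³ = -27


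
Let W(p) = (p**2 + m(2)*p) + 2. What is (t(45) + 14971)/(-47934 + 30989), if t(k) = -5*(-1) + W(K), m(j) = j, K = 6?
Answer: -15026/16945 ≈ -0.88675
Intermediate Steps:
W(p) = 2 + p**2 + 2*p (W(p) = (p**2 + 2*p) + 2 = 2 + p**2 + 2*p)
t(k) = 55 (t(k) = -5*(-1) + (2 + 6**2 + 2*6) = 5 + (2 + 36 + 12) = 5 + 50 = 55)
(t(45) + 14971)/(-47934 + 30989) = (55 + 14971)/(-47934 + 30989) = 15026/(-16945) = 15026*(-1/16945) = -15026/16945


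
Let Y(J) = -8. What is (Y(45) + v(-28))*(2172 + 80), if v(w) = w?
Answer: -81072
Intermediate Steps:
(Y(45) + v(-28))*(2172 + 80) = (-8 - 28)*(2172 + 80) = -36*2252 = -81072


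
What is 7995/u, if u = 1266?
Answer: 2665/422 ≈ 6.3152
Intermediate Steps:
7995/u = 7995/1266 = 7995*(1/1266) = 2665/422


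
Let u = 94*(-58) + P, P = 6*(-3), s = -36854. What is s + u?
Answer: -42324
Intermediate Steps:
P = -18
u = -5470 (u = 94*(-58) - 18 = -5452 - 18 = -5470)
s + u = -36854 - 5470 = -42324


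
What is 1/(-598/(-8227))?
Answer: 8227/598 ≈ 13.758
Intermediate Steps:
1/(-598/(-8227)) = 1/(-598*(-1/8227)) = 1/(598/8227) = 8227/598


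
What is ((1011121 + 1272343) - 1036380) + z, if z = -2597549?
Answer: -1350465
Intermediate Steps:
((1011121 + 1272343) - 1036380) + z = ((1011121 + 1272343) - 1036380) - 2597549 = (2283464 - 1036380) - 2597549 = 1247084 - 2597549 = -1350465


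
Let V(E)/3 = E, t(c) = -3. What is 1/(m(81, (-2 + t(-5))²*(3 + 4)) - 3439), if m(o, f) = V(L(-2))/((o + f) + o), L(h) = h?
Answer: -337/1158949 ≈ -0.00029078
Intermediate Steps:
V(E) = 3*E
m(o, f) = -6/(f + 2*o) (m(o, f) = (3*(-2))/((o + f) + o) = -6/((f + o) + o) = -6/(f + 2*o))
1/(m(81, (-2 + t(-5))²*(3 + 4)) - 3439) = 1/(-6/((-2 - 3)²*(3 + 4) + 2*81) - 3439) = 1/(-6/((-5)²*7 + 162) - 3439) = 1/(-6/(25*7 + 162) - 3439) = 1/(-6/(175 + 162) - 3439) = 1/(-6/337 - 3439) = 1/(-1158949/337) = -337/1158949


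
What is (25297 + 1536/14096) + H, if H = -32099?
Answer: -5992466/881 ≈ -6801.9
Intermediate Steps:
(25297 + 1536/14096) + H = (25297 + 1536/14096) - 32099 = (25297 + 1536*(1/14096)) - 32099 = (25297 + 96/881) - 32099 = 22286753/881 - 32099 = -5992466/881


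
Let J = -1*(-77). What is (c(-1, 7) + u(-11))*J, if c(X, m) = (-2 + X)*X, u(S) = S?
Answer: -616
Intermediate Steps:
J = 77
c(X, m) = X*(-2 + X)
(c(-1, 7) + u(-11))*J = (-(-2 - 1) - 11)*77 = (-1*(-3) - 11)*77 = (3 - 11)*77 = -8*77 = -616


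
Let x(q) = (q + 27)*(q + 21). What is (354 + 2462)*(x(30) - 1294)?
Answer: 4542208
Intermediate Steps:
x(q) = (21 + q)*(27 + q) (x(q) = (27 + q)*(21 + q) = (21 + q)*(27 + q))
(354 + 2462)*(x(30) - 1294) = (354 + 2462)*((567 + 30**2 + 48*30) - 1294) = 2816*((567 + 900 + 1440) - 1294) = 2816*(2907 - 1294) = 2816*1613 = 4542208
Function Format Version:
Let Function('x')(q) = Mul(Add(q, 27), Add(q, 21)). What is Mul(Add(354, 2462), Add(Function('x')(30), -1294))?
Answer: 4542208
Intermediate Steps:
Function('x')(q) = Mul(Add(21, q), Add(27, q)) (Function('x')(q) = Mul(Add(27, q), Add(21, q)) = Mul(Add(21, q), Add(27, q)))
Mul(Add(354, 2462), Add(Function('x')(30), -1294)) = Mul(Add(354, 2462), Add(Add(567, Pow(30, 2), Mul(48, 30)), -1294)) = Mul(2816, Add(Add(567, 900, 1440), -1294)) = Mul(2816, Add(2907, -1294)) = Mul(2816, 1613) = 4542208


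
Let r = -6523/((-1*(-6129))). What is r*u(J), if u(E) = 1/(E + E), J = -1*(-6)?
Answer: -6523/73548 ≈ -0.088690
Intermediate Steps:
J = 6
u(E) = 1/(2*E)
r = -6523/6129 ≈ -1.0643
r*u(J) = -6523/(12258*6) = -6523/6129*1/12 = -6523/73548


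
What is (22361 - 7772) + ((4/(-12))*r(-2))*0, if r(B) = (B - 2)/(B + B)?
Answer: 14589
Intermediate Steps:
r(B) = (-2 + B)/(2*B) (r(B) = (-2 + B)/((2*B)) = (-2 + B)*(1/(2*B)) = (-2 + B)/(2*B))
(22361 - 7772) + ((4/(-12))*r(-2))*0 = (22361 - 7772) + ((4/(-12))*((½)*(-2 - 2)/(-2)))*0 = 14589 + ((4*(-1/12))*((½)*(-½)*(-4)))*0 = 14589 - ⅓*1*0 = 14589 - ⅓*0 = 14589 + 0 = 14589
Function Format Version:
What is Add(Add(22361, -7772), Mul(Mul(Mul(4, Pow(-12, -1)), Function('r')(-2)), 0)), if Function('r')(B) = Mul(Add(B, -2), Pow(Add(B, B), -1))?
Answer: 14589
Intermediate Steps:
Function('r')(B) = Mul(Rational(1, 2), Pow(B, -1), Add(-2, B)) (Function('r')(B) = Mul(Add(-2, B), Pow(Mul(2, B), -1)) = Mul(Add(-2, B), Mul(Rational(1, 2), Pow(B, -1))) = Mul(Rational(1, 2), Pow(B, -1), Add(-2, B)))
Add(Add(22361, -7772), Mul(Mul(Mul(4, Pow(-12, -1)), Function('r')(-2)), 0)) = Add(Add(22361, -7772), Mul(Mul(Mul(4, Pow(-12, -1)), Mul(Rational(1, 2), Pow(-2, -1), Add(-2, -2))), 0)) = Add(14589, Mul(Mul(Mul(4, Rational(-1, 12)), Mul(Rational(1, 2), Rational(-1, 2), -4)), 0)) = Add(14589, Mul(Mul(Rational(-1, 3), 1), 0)) = Add(14589, Mul(Rational(-1, 3), 0)) = Add(14589, 0) = 14589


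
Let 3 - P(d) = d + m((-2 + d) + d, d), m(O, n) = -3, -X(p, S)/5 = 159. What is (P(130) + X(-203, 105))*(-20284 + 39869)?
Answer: -17998615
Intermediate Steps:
X(p, S) = -795 (X(p, S) = -5*159 = -795)
P(d) = 6 - d (P(d) = 3 - (d - 3) = 3 - (-3 + d) = 3 + (3 - d) = 6 - d)
(P(130) + X(-203, 105))*(-20284 + 39869) = ((6 - 1*130) - 795)*(-20284 + 39869) = ((6 - 130) - 795)*19585 = (-124 - 795)*19585 = -919*19585 = -17998615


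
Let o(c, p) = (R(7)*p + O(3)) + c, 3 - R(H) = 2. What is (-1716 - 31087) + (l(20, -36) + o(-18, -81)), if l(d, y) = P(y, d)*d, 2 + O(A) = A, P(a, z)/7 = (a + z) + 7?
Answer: -34161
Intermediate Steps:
P(a, z) = 49 + 7*a + 7*z (P(a, z) = 7*((a + z) + 7) = 7*(7 + a + z) = 49 + 7*a + 7*z)
R(H) = 1 (R(H) = 3 - 1*2 = 3 - 2 = 1)
O(A) = -2 + A
l(d, y) = d*(49 + 7*d + 7*y) (l(d, y) = (49 + 7*y + 7*d)*d = (49 + 7*d + 7*y)*d = d*(49 + 7*d + 7*y))
o(c, p) = 1 + c + p (o(c, p) = (1*p + (-2 + 3)) + c = (p + 1) + c = (1 + p) + c = 1 + c + p)
(-1716 - 31087) + (l(20, -36) + o(-18, -81)) = (-1716 - 31087) + (7*20*(7 + 20 - 36) + (1 - 18 - 81)) = -32803 + (7*20*(-9) - 98) = -32803 + (-1260 - 98) = -32803 - 1358 = -34161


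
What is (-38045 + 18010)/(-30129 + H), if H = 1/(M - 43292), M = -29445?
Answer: 1457285795/2191493074 ≈ 0.66497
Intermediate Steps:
H = -1/72737 (H = 1/(-29445 - 43292) = 1/(-72737) = -1/72737 ≈ -1.3748e-5)
(-38045 + 18010)/(-30129 + H) = (-38045 + 18010)/(-30129 - 1/72737) = -20035/(-2191493074/72737) = -20035*(-72737/2191493074) = 1457285795/2191493074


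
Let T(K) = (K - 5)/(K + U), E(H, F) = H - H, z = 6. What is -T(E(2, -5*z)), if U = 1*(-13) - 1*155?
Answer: -5/168 ≈ -0.029762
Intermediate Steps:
U = -168 (U = -13 - 155 = -168)
E(H, F) = 0
T(K) = (-5 + K)/(-168 + K) (T(K) = (K - 5)/(K - 168) = (-5 + K)/(-168 + K))
-T(E(2, -5*z)) = -(-5 + 0)/(-168 + 0) = -(-5)/(-168) = -(-1)*(-5)/168 = -1*5/168 = -5/168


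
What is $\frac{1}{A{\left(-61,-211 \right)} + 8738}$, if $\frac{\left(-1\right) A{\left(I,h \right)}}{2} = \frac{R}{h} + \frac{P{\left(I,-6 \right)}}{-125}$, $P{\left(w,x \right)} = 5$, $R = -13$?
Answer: $\frac{5275}{46092722} \approx 0.00011444$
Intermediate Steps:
$A{\left(I,h \right)} = \frac{2}{25} + \frac{26}{h}$ ($A{\left(I,h \right)} = - 2 \left(- \frac{13}{h} + \frac{5}{-125}\right) = - 2 \left(- \frac{13}{h} + 5 \left(- \frac{1}{125}\right)\right) = - 2 \left(- \frac{13}{h} - \frac{1}{25}\right) = - 2 \left(- \frac{1}{25} - \frac{13}{h}\right) = \frac{2}{25} + \frac{26}{h}$)
$\frac{1}{A{\left(-61,-211 \right)} + 8738} = \frac{1}{\left(\frac{2}{25} + \frac{26}{-211}\right) + 8738} = \frac{1}{\left(\frac{2}{25} + 26 \left(- \frac{1}{211}\right)\right) + 8738} = \frac{1}{\left(\frac{2}{25} - \frac{26}{211}\right) + 8738} = \frac{1}{- \frac{228}{5275} + 8738} = \frac{1}{\frac{46092722}{5275}} = \frac{5275}{46092722}$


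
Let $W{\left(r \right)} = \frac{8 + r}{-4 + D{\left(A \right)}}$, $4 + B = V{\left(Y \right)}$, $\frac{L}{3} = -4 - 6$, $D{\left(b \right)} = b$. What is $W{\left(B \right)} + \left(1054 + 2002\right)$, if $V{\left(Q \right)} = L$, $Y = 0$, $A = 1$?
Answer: $\frac{9194}{3} \approx 3064.7$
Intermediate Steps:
$L = -30$ ($L = 3 \left(-4 - 6\right) = 3 \left(-10\right) = -30$)
$V{\left(Q \right)} = -30$
$B = -34$ ($B = -4 - 30 = -34$)
$W{\left(r \right)} = - \frac{8}{3} - \frac{r}{3}$ ($W{\left(r \right)} = \frac{8 + r}{-4 + 1} = \frac{8 + r}{-3} = \left(8 + r\right) \left(- \frac{1}{3}\right) = - \frac{8}{3} - \frac{r}{3}$)
$W{\left(B \right)} + \left(1054 + 2002\right) = \left(- \frac{8}{3} - - \frac{34}{3}\right) + \left(1054 + 2002\right) = \left(- \frac{8}{3} + \frac{34}{3}\right) + 3056 = \frac{26}{3} + 3056 = \frac{9194}{3}$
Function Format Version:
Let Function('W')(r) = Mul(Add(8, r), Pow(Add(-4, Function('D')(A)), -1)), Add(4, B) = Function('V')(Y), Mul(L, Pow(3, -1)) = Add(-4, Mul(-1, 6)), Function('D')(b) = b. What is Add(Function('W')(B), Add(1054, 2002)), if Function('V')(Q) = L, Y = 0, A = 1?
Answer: Rational(9194, 3) ≈ 3064.7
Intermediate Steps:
L = -30 (L = Mul(3, Add(-4, Mul(-1, 6))) = Mul(3, Add(-4, -6)) = Mul(3, -10) = -30)
Function('V')(Q) = -30
B = -34 (B = Add(-4, -30) = -34)
Function('W')(r) = Add(Rational(-8, 3), Mul(Rational(-1, 3), r)) (Function('W')(r) = Mul(Add(8, r), Pow(Add(-4, 1), -1)) = Mul(Add(8, r), Pow(-3, -1)) = Mul(Add(8, r), Rational(-1, 3)) = Add(Rational(-8, 3), Mul(Rational(-1, 3), r)))
Add(Function('W')(B), Add(1054, 2002)) = Add(Add(Rational(-8, 3), Mul(Rational(-1, 3), -34)), Add(1054, 2002)) = Add(Add(Rational(-8, 3), Rational(34, 3)), 3056) = Add(Rational(26, 3), 3056) = Rational(9194, 3)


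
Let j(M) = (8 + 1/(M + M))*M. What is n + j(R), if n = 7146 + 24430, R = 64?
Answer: 64177/2 ≈ 32089.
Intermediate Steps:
n = 31576
j(M) = M*(8 + 1/(2*M)) (j(M) = (8 + 1/(2*M))*M = M*(8 + 1/(2*M)))
n + j(R) = 31576 + (½ + 8*64) = 31576 + (½ + 512) = 31576 + 1025/2 = 64177/2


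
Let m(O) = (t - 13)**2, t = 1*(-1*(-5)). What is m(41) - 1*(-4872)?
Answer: 4936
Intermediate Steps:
t = 5 (t = 1*5 = 5)
m(O) = 64 (m(O) = (5 - 13)**2 = (-8)**2 = 64)
m(41) - 1*(-4872) = 64 - 1*(-4872) = 64 + 4872 = 4936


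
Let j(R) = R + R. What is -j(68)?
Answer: -136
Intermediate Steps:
j(R) = 2*R
-j(68) = -2*68 = -1*136 = -136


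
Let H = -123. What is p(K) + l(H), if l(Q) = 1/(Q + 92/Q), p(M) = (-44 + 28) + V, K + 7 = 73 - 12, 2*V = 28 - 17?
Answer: -319887/30442 ≈ -10.508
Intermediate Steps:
V = 11/2 (V = (28 - 17)/2 = (1/2)*11 = 11/2 ≈ 5.5000)
K = 54 (K = -7 + (73 - 12) = -7 + 61 = 54)
p(M) = -21/2 (p(M) = (-44 + 28) + 11/2 = -16 + 11/2 = -21/2)
p(K) + l(H) = -21/2 - 123/(92 + (-123)**2) = -21/2 - 123/(92 + 15129) = -21/2 - 123/15221 = -319887/30442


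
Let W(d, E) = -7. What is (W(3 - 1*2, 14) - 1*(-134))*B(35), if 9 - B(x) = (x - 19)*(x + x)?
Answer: -141097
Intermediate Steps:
B(x) = 9 - 2*x*(-19 + x) (B(x) = 9 - (x - 19)*(x + x) = 9 - (-19 + x)*2*x = 9 - 2*x*(-19 + x))
(W(3 - 1*2, 14) - 1*(-134))*B(35) = (-7 - 1*(-134))*(9 - 2*35² + 38*35) = (-7 + 134)*(9 - 2*1225 + 1330) = 127*(9 - 2450 + 1330) = 127*(-1111) = -141097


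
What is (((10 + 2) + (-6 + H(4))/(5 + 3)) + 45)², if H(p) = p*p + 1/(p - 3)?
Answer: 218089/64 ≈ 3407.6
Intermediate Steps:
H(p) = p² + 1/(-3 + p)
(((10 + 2) + (-6 + H(4))/(5 + 3)) + 45)² = (((10 + 2) + (-6 + (1 + 4³ - 3*4²)/(-3 + 4))/(5 + 3)) + 45)² = ((12 + (-6 + (1 + 64 - 3*16)/1)/8) + 45)² = ((12 + (-6 + 1*(1 + 64 - 48))*(⅛)) + 45)² = ((12 + (-6 + 1*17)*(⅛)) + 45)² = ((12 + (-6 + 17)*(⅛)) + 45)² = ((12 + 11*(⅛)) + 45)² = ((12 + 11/8) + 45)² = (107/8 + 45)² = (467/8)² = 218089/64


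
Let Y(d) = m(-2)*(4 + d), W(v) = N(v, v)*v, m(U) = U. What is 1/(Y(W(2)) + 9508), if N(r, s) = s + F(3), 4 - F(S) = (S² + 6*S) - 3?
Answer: 1/9572 ≈ 0.00010447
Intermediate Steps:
F(S) = 7 - S² - 6*S (F(S) = 4 - ((S² + 6*S) - 3) = 4 - (-3 + S² + 6*S) = 4 + (3 - S² - 6*S) = 7 - S² - 6*S)
N(r, s) = -20 + s (N(r, s) = s + (7 - 1*3² - 6*3) = s + (7 - 1*9 - 18) = s + (7 - 9 - 18) = s - 20 = -20 + s)
W(v) = v*(-20 + v) (W(v) = (-20 + v)*v = v*(-20 + v))
Y(d) = -8 - 2*d (Y(d) = -2*(4 + d) = -8 - 2*d)
1/(Y(W(2)) + 9508) = 1/((-8 - 4*(-20 + 2)) + 9508) = 1/((-8 - 4*(-18)) + 9508) = 1/((-8 - 2*(-36)) + 9508) = 1/((-8 + 72) + 9508) = 1/(64 + 9508) = 1/9572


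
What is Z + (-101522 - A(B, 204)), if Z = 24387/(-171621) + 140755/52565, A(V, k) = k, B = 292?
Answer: -61178240197586/601417191 ≈ -1.0172e+5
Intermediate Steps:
Z = 1524974080/601417191 (Z = 24387*(-1/171621) + 140755*(1/52565) = -8129/57207 + 28151/10513 = 1524974080/601417191 ≈ 2.5356)
Z + (-101522 - A(B, 204)) = 1524974080/601417191 + (-101522 - 1*204) = 1524974080/601417191 + (-101522 - 204) = 1524974080/601417191 - 101726 = -61178240197586/601417191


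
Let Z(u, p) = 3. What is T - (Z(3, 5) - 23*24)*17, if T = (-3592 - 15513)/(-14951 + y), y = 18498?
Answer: 33085046/3547 ≈ 9327.6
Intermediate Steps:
T = -19105/3547 (T = (-3592 - 15513)/(-14951 + 18498) = -19105/3547 ≈ -5.3862)
T - (Z(3, 5) - 23*24)*17 = -19105/3547 - (3 - 23*24)*17 = -19105/3547 - (3 - 552)*17 = -19105/3547 - (-549)*17 = -19105/3547 - 1*(-9333) = -19105/3547 + 9333 = 33085046/3547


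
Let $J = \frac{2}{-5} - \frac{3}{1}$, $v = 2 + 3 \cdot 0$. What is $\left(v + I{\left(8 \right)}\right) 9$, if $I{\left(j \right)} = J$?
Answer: $- \frac{63}{5} \approx -12.6$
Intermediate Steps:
$v = 2$ ($v = 2 + 0 = 2$)
$J = - \frac{17}{5}$ ($J = 2 \left(- \frac{1}{5}\right) - 3 = - \frac{2}{5} - 3 = - \frac{17}{5} \approx -3.4$)
$I{\left(j \right)} = - \frac{17}{5}$
$\left(v + I{\left(8 \right)}\right) 9 = \left(2 - \frac{17}{5}\right) 9 = \left(- \frac{7}{5}\right) 9 = - \frac{63}{5}$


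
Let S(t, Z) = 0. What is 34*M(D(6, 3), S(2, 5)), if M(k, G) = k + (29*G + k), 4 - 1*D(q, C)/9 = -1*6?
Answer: 6120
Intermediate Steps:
D(q, C) = 90 (D(q, C) = 36 - (-9)*6 = 36 - 9*(-6) = 36 + 54 = 90)
M(k, G) = 2*k + 29*G (M(k, G) = k + (k + 29*G) = 2*k + 29*G)
34*M(D(6, 3), S(2, 5)) = 34*(2*90 + 29*0) = 34*(180 + 0) = 34*180 = 6120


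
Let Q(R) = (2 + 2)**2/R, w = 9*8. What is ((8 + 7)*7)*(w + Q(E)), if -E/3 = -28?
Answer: 7580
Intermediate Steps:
w = 72
E = 84 (E = -3*(-28) = 84)
Q(R) = 16/R (Q(R) = 4**2/R = 16/R)
((8 + 7)*7)*(w + Q(E)) = ((8 + 7)*7)*(72 + 16/84) = (15*7)*(72 + 16*(1/84)) = 105*(72 + 4/21) = 105*(1516/21) = 7580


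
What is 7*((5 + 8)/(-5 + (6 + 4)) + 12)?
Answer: 511/5 ≈ 102.20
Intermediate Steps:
7*((5 + 8)/(-5 + (6 + 4)) + 12) = 7*(13/(-5 + 10) + 12) = 7*(13/5 + 12) = 7*(73/5) = 511/5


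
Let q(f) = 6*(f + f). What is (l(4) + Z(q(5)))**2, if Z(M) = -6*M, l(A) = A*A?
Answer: 118336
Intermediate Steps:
l(A) = A**2
q(f) = 12*f (q(f) = 6*(2*f) = 12*f)
(l(4) + Z(q(5)))**2 = (4**2 - 72*5)**2 = (16 - 6*60)**2 = (16 - 360)**2 = (-344)**2 = 118336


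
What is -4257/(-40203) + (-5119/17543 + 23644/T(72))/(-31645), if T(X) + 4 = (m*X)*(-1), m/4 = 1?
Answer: 3926719140887/36205768619877 ≈ 0.10846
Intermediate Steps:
m = 4 (m = 4*1 = 4)
T(X) = -4 - 4*X (T(X) = -4 + (4*X)*(-1) = -4 - 4*X)
-4257/(-40203) + (-5119/17543 + 23644/T(72))/(-31645) = -4257/(-40203) + (-5119/17543 + 23644/(-4 - 4*72))/(-31645) = -4257*(-1/40203) + (-5119*1/17543 + 23644/(-4 - 288))*(-1/31645) = 473/4467 + (-5119/17543 + 23644/(-292))*(-1/31645) = 473/4467 + (-5119/17543 + 23644*(-1/292))*(-1/31645) = 473/4467 + (-5119/17543 - 5911/73)*(-1/31645) = 473/4467 - 104070360/1280639*(-1/31645) = 473/4467 + 20814072/8105164231 = 3926719140887/36205768619877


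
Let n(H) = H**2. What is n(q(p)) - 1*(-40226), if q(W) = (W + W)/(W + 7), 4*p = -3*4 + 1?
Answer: 11625798/289 ≈ 40228.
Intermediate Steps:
p = -11/4 (p = (-3*4 + 1)/4 = (-12 + 1)/4 = (1/4)*(-11) = -11/4 ≈ -2.7500)
q(W) = 2*W/(7 + W) (q(W) = (2*W)/(7 + W) = 2*W/(7 + W))
n(q(p)) - 1*(-40226) = (2*(-11/4)/(7 - 11/4))**2 - 1*(-40226) = (2*(-11/4)/(17/4))**2 + 40226 = (2*(-11/4)*(4/17))**2 + 40226 = (-22/17)**2 + 40226 = 484/289 + 40226 = 11625798/289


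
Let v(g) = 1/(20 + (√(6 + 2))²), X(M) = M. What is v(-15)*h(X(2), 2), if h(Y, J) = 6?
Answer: 3/14 ≈ 0.21429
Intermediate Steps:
v(g) = 1/28 (v(g) = 1/(20 + (√8)²) = 1/(20 + (2*√2)²) = 1/(20 + 8) = 1/28)
v(-15)*h(X(2), 2) = (1/28)*6 = 3/14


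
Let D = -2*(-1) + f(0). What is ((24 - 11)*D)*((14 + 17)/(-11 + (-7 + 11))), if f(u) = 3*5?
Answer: -6851/7 ≈ -978.71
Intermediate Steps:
f(u) = 15
D = 17 (D = -2*(-1) + 15 = 2 + 15 = 17)
((24 - 11)*D)*((14 + 17)/(-11 + (-7 + 11))) = ((24 - 11)*17)*((14 + 17)/(-11 + (-7 + 11))) = (13*17)*(31/(-11 + 4)) = 221*(31/(-7)) = 221*(31*(-⅐)) = 221*(-31/7) = -6851/7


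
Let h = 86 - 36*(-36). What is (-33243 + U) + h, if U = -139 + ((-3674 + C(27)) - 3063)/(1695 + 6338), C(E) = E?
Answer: -257062710/8033 ≈ -32001.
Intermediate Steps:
h = 1382 (h = 86 + 1296 = 1382)
U = -1123297/8033 (U = -139 + ((-3674 + 27) - 3063)/(1695 + 6338) = -139 + (-3647 - 3063)/8033 = -139 - 6710*1/8033 = -139 - 6710/8033 = -1123297/8033 ≈ -139.84)
(-33243 + U) + h = (-33243 - 1123297/8033) + 1382 = -268164316/8033 + 1382 = -257062710/8033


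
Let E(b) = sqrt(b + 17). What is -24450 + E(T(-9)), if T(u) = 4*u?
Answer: -24450 + I*sqrt(19) ≈ -24450.0 + 4.3589*I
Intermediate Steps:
E(b) = sqrt(17 + b)
-24450 + E(T(-9)) = -24450 + sqrt(17 + 4*(-9)) = -24450 + sqrt(17 - 36) = -24450 + sqrt(-19) = -24450 + I*sqrt(19)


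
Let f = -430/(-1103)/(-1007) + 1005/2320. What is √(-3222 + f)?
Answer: I*√53480214319247428603/128843636 ≈ 56.759*I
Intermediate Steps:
f = 223055401/515374544 (f = -430*(-1/1103)*(-1/1007) + 1005*(1/2320) = (430/1103)*(-1/1007) + 201/464 = -430/1110721 + 201/464 = 223055401/515374544 ≈ 0.43280)
√(-3222 + f) = √(-3222 + 223055401/515374544) = √(-1660313725367/515374544) = I*√53480214319247428603/128843636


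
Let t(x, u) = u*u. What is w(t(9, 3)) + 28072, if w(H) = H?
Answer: 28081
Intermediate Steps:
t(x, u) = u²
w(t(9, 3)) + 28072 = 3² + 28072 = 9 + 28072 = 28081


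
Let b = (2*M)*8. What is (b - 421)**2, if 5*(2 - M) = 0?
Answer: 151321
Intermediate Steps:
M = 2 (M = 2 - 1/5*0 = 2 + 0 = 2)
b = 32 (b = (2*2)*8 = 4*8 = 32)
(b - 421)**2 = (32 - 421)**2 = (-389)**2 = 151321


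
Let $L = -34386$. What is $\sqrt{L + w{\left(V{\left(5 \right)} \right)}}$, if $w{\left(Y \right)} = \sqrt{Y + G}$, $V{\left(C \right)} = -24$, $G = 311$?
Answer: $\sqrt{-34386 + \sqrt{287}} \approx 185.39 i$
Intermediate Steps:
$w{\left(Y \right)} = \sqrt{311 + Y}$ ($w{\left(Y \right)} = \sqrt{Y + 311} = \sqrt{311 + Y}$)
$\sqrt{L + w{\left(V{\left(5 \right)} \right)}} = \sqrt{-34386 + \sqrt{311 - 24}} = \sqrt{-34386 + \sqrt{287}}$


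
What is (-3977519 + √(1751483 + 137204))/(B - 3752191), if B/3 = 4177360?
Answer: -3977519/8779889 + √1888687/8779889 ≈ -0.45287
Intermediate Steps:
B = 12532080 (B = 3*4177360 = 12532080)
(-3977519 + √(1751483 + 137204))/(B - 3752191) = (-3977519 + √(1751483 + 137204))/(12532080 - 3752191) = (-3977519 + √1888687)/8779889 = (-3977519 + √1888687)*(1/8779889) = -3977519/8779889 + √1888687/8779889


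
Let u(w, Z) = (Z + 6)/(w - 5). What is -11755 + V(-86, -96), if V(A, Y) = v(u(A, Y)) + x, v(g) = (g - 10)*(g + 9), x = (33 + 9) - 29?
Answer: -97980882/8281 ≈ -11832.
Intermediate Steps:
x = 13 (x = 42 - 29 = 13)
u(w, Z) = (6 + Z)/(-5 + w)
v(g) = (-10 + g)*(9 + g)
V(A, Y) = -77 + (6 + Y)²/(-5 + A)² - (6 + Y)/(-5 + A) (V(A, Y) = (-90 + ((6 + Y)/(-5 + A))² - (6 + Y)/(-5 + A)) + 13 = (-90 + (6 + Y)²/(-5 + A)² - (6 + Y)/(-5 + A)) + 13 = -77 + (6 + Y)²/(-5 + A)² - (6 + Y)/(-5 + A))
-11755 + V(-86, -96) = -11755 + ((6 - 96)² - 77*(-5 - 86)² - (-5 - 86)*(6 - 96))/(-5 - 86)² = -11755 + ((-90)² - 77*(-91)² - 1*(-91)*(-90))/(-91)² = -11755 + (8100 - 77*8281 - 8190)/8281 = -11755 + (8100 - 637637 - 8190)/8281 = -11755 + (1/8281)*(-637727) = -11755 - 637727/8281 = -97980882/8281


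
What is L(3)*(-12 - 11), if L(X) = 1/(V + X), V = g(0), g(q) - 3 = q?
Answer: -23/6 ≈ -3.8333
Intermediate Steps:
g(q) = 3 + q
V = 3 (V = 3 + 0 = 3)
L(X) = 1/(3 + X)
L(3)*(-12 - 11) = (-12 - 11)/(3 + 3) = -23/6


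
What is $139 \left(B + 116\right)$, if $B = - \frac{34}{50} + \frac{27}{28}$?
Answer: $\frac{11314461}{700} \approx 16164.0$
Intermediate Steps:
$B = \frac{199}{700}$ ($B = \left(-34\right) \frac{1}{50} + 27 \cdot \frac{1}{28} = - \frac{17}{25} + \frac{27}{28} = \frac{199}{700} \approx 0.28429$)
$139 \left(B + 116\right) = 139 \left(\frac{199}{700} + 116\right) = 139 \cdot \frac{81399}{700} = \frac{11314461}{700}$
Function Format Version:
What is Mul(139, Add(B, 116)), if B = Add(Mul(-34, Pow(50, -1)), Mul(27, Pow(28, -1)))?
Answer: Rational(11314461, 700) ≈ 16164.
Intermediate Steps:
B = Rational(199, 700) (B = Add(Mul(-34, Rational(1, 50)), Mul(27, Rational(1, 28))) = Add(Rational(-17, 25), Rational(27, 28)) = Rational(199, 700) ≈ 0.28429)
Mul(139, Add(B, 116)) = Mul(139, Add(Rational(199, 700), 116)) = Mul(139, Rational(81399, 700)) = Rational(11314461, 700)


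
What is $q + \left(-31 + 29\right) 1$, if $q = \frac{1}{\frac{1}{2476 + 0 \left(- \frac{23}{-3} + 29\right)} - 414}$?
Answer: $- \frac{2052602}{1025063} \approx -2.0024$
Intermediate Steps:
$q = - \frac{2476}{1025063}$ ($q = \frac{1}{\frac{1}{2476 + 0 \left(\left(-23\right) \left(- \frac{1}{3}\right) + 29\right)} - 414} = \frac{1}{\frac{1}{2476 + 0 \left(\frac{23}{3} + 29\right)} - 414} = \frac{1}{\frac{1}{2476 + 0 \cdot \frac{110}{3}} - 414} = \frac{1}{\frac{1}{2476 + 0} - 414} = \frac{1}{\frac{1}{2476} - 414} = \frac{1}{- \frac{1025063}{2476}} = - \frac{2476}{1025063} \approx -0.0024155$)
$q + \left(-31 + 29\right) 1 = - \frac{2476}{1025063} + \left(-31 + 29\right) 1 = - \frac{2476}{1025063} - 2 = - \frac{2052602}{1025063}$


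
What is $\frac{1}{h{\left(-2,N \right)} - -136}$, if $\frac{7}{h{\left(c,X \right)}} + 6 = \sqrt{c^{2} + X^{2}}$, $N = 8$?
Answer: $\frac{4394}{603247} - \frac{14 \sqrt{17}}{603247} \approx 0.0071882$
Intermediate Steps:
$h{\left(c,X \right)} = \frac{7}{-6 + \sqrt{X^{2} + c^{2}}}$ ($h{\left(c,X \right)} = \frac{7}{-6 + \sqrt{c^{2} + X^{2}}} = \frac{7}{-6 + \sqrt{X^{2} + c^{2}}}$)
$\frac{1}{h{\left(-2,N \right)} - -136} = \frac{1}{\frac{7}{-6 + \sqrt{8^{2} + \left(-2\right)^{2}}} - -136} = \frac{1}{\frac{7}{-6 + \sqrt{64 + 4}} + 136} = \frac{1}{\frac{7}{-6 + \sqrt{68}} + 136} = \frac{1}{\frac{7}{-6 + 2 \sqrt{17}} + 136} = \frac{1}{136 + \frac{7}{-6 + 2 \sqrt{17}}}$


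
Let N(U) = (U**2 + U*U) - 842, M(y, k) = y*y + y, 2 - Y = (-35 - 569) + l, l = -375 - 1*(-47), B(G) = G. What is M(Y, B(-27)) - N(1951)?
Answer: -6738670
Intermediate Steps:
l = -328 (l = -375 + 47 = -328)
Y = 934 (Y = 2 - ((-35 - 569) - 328) = 2 - (-604 - 328) = 2 - 1*(-932) = 2 + 932 = 934)
M(y, k) = y + y**2 (M(y, k) = y**2 + y = y + y**2)
N(U) = -842 + 2*U**2 (N(U) = (U**2 + U**2) - 842 = 2*U**2 - 842 = -842 + 2*U**2)
M(Y, B(-27)) - N(1951) = 934*(1 + 934) - (-842 + 2*1951**2) = 934*935 - (-842 + 2*3806401) = 873290 - (-842 + 7612802) = 873290 - 1*7611960 = 873290 - 7611960 = -6738670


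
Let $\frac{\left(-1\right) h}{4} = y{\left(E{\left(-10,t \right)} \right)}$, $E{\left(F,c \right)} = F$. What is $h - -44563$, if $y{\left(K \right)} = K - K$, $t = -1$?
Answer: $44563$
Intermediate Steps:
$y{\left(K \right)} = 0$
$h = 0$ ($h = \left(-4\right) 0 = 0$)
$h - -44563 = 0 - -44563 = 0 + 44563 = 44563$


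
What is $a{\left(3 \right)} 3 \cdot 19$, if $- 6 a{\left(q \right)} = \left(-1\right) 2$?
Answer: $19$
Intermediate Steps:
$a{\left(q \right)} = \frac{1}{3}$ ($a{\left(q \right)} = - \frac{\left(-1\right) 2}{6} = \left(- \frac{1}{6}\right) \left(-2\right) = \frac{1}{3}$)
$a{\left(3 \right)} 3 \cdot 19 = \frac{1}{3} \cdot 3 \cdot 19 = 1 \cdot 19 = 19$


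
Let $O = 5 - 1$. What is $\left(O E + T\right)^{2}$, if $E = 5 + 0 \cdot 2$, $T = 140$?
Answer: $25600$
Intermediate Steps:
$E = 5$ ($E = 5 + 0 = 5$)
$O = 4$ ($O = 5 - 1 = 4$)
$\left(O E + T\right)^{2} = \left(4 \cdot 5 + 140\right)^{2} = \left(20 + 140\right)^{2} = 160^{2} = 25600$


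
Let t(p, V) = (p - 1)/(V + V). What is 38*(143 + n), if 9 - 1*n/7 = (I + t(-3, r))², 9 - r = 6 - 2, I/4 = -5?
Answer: -2571764/25 ≈ -1.0287e+5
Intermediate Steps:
I = -20 (I = 4*(-5) = -20)
r = 5 (r = 9 - (6 - 2) = 9 - 1*4 = 9 - 4 = 5)
t(p, V) = (-1 + p)/(2*V) (t(p, V) = (-1 + p)/((2*V)) = (-1 + p)*(1/(2*V)) = (-1 + p)/(2*V))
n = -71253/25 (n = 63 - 7*(-20 + (½)*(-1 - 3)/5)² = 63 - 7*(-20 + (½)*(⅕)*(-4))² = 63 - 7*(-20 - ⅖)² = 63 - 7*(-102/5)² = 63 - 7*10404/25 = 63 - 72828/25 = -71253/25 ≈ -2850.1)
38*(143 + n) = 38*(143 - 71253/25) = 38*(-67678/25) = -2571764/25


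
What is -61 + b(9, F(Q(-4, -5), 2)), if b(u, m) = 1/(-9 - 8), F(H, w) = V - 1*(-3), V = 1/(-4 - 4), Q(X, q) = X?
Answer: -1038/17 ≈ -61.059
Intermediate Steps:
V = -1/8 (V = 1/(-8) = -1/8 ≈ -0.12500)
F(H, w) = 23/8 (F(H, w) = -1/8 - 1*(-3) = -1/8 + 3 = 23/8)
b(u, m) = -1/17 (b(u, m) = 1/(-17) = -1/17)
-61 + b(9, F(Q(-4, -5), 2)) = -61 - 1/17 = -1038/17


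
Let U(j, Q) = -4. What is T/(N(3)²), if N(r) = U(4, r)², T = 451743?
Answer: 451743/256 ≈ 1764.6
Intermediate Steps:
N(r) = 16 (N(r) = (-4)² = 16)
T/(N(3)²) = 451743/(16²) = 451743/256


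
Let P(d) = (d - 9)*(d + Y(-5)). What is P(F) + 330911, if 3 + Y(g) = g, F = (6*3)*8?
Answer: 349271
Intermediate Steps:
F = 144 (F = 18*8 = 144)
Y(g) = -3 + g
P(d) = (-9 + d)*(-8 + d) (P(d) = (d - 9)*(d + (-3 - 5)) = (-9 + d)*(d - 8) = (-9 + d)*(-8 + d))
P(F) + 330911 = (72 + 144² - 17*144) + 330911 = (72 + 20736 - 2448) + 330911 = 18360 + 330911 = 349271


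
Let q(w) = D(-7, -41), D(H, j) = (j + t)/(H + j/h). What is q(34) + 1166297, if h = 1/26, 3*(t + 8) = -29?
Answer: 3754310219/3219 ≈ 1.1663e+6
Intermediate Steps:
t = -53/3 (t = -8 + (⅓)*(-29) = -8 - 29/3 = -53/3 ≈ -17.667)
h = 1/26 ≈ 0.038462
D(H, j) = (-53/3 + j)/(H + 26*j) (D(H, j) = (j - 53/3)/(H + j/(1/26)) = (-53/3 + j)/(H + j*26) = (-53/3 + j)/(H + 26*j))
q(w) = 176/3219 (q(w) = (-53/3 - 41)/(-7 + 26*(-41)) = -176/3/(-7 - 1066) = -176/3/(-1073) = -1/1073*(-176/3) = 176/3219)
q(34) + 1166297 = 176/3219 + 1166297 = 3754310219/3219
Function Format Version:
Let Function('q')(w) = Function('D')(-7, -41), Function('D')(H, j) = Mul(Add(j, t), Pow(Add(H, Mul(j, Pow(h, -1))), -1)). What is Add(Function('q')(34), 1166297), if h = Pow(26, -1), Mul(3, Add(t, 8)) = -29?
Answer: Rational(3754310219, 3219) ≈ 1.1663e+6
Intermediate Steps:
t = Rational(-53, 3) (t = Add(-8, Mul(Rational(1, 3), -29)) = Add(-8, Rational(-29, 3)) = Rational(-53, 3) ≈ -17.667)
h = Rational(1, 26) ≈ 0.038462
Function('D')(H, j) = Mul(Pow(Add(H, Mul(26, j)), -1), Add(Rational(-53, 3), j)) (Function('D')(H, j) = Mul(Add(j, Rational(-53, 3)), Pow(Add(H, Mul(j, Pow(Rational(1, 26), -1))), -1)) = Mul(Add(Rational(-53, 3), j), Pow(Add(H, Mul(j, 26)), -1)) = Mul(Add(Rational(-53, 3), j), Pow(Add(H, Mul(26, j)), -1)) = Mul(Pow(Add(H, Mul(26, j)), -1), Add(Rational(-53, 3), j)))
Function('q')(w) = Rational(176, 3219) (Function('q')(w) = Mul(Pow(Add(-7, Mul(26, -41)), -1), Add(Rational(-53, 3), -41)) = Mul(Pow(Add(-7, -1066), -1), Rational(-176, 3)) = Mul(Pow(-1073, -1), Rational(-176, 3)) = Mul(Rational(-1, 1073), Rational(-176, 3)) = Rational(176, 3219))
Add(Function('q')(34), 1166297) = Add(Rational(176, 3219), 1166297) = Rational(3754310219, 3219)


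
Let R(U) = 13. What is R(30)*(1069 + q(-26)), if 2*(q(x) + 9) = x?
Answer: 13611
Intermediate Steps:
q(x) = -9 + x/2
R(30)*(1069 + q(-26)) = 13*(1069 + (-9 + (½)*(-26))) = 13*(1069 + (-9 - 13)) = 13*(1069 - 22) = 13*1047 = 13611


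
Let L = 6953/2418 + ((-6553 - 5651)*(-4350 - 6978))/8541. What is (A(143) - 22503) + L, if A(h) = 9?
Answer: -1112895499/176514 ≈ -6304.9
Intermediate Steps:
L = 2857610417/176514 (L = 6953*(1/2418) - 12204*(-11328)*(1/8541) = 6953/2418 + 138246912*(1/8541) = 6953/2418 + 15360768/949 = 2857610417/176514 ≈ 16189.)
(A(143) - 22503) + L = (9 - 22503) + 2857610417/176514 = -22494 + 2857610417/176514 = -1112895499/176514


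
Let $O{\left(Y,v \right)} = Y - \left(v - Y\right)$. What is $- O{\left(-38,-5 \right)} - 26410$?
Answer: $-26339$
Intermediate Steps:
$O{\left(Y,v \right)} = - v + 2 Y$ ($O{\left(Y,v \right)} = Y + \left(Y - v\right) = - v + 2 Y$)
$- O{\left(-38,-5 \right)} - 26410 = - (\left(-1\right) \left(-5\right) + 2 \left(-38\right)) - 26410 = - (5 - 76) - 26410 = \left(-1\right) \left(-71\right) - 26410 = 71 - 26410 = -26339$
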